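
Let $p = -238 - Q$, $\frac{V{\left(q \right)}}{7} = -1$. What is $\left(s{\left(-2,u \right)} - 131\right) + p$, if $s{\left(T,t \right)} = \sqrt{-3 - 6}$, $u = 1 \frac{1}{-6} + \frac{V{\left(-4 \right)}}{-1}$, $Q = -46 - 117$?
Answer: $-206 + 3 i \approx -206.0 + 3.0 i$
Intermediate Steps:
$Q = -163$
$V{\left(q \right)} = -7$ ($V{\left(q \right)} = 7 \left(-1\right) = -7$)
$u = \frac{41}{6}$ ($u = 1 \frac{1}{-6} - \frac{7}{-1} = 1 \left(- \frac{1}{6}\right) - -7 = - \frac{1}{6} + 7 = \frac{41}{6} \approx 6.8333$)
$s{\left(T,t \right)} = 3 i$ ($s{\left(T,t \right)} = \sqrt{-9} = 3 i$)
$p = -75$ ($p = -238 - -163 = -238 + 163 = -75$)
$\left(s{\left(-2,u \right)} - 131\right) + p = \left(3 i - 131\right) - 75 = \left(-131 + 3 i\right) - 75 = -206 + 3 i$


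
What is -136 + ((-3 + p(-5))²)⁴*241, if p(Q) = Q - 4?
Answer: 103625588600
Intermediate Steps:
p(Q) = -4 + Q
-136 + ((-3 + p(-5))²)⁴*241 = -136 + ((-3 + (-4 - 5))²)⁴*241 = -136 + ((-3 - 9)²)⁴*241 = -136 + ((-12)²)⁴*241 = -136 + 144⁴*241 = -136 + 429981696*241 = -136 + 103625588736 = 103625588600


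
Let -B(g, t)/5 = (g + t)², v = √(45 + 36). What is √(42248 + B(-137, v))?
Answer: 6*I*√1102 ≈ 199.18*I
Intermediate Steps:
v = 9 (v = √81 = 9)
B(g, t) = -5*(g + t)²
√(42248 + B(-137, v)) = √(42248 - 5*(-137 + 9)²) = √(42248 - 5*(-128)²) = √(42248 - 5*16384) = √(42248 - 81920) = √(-39672) = 6*I*√1102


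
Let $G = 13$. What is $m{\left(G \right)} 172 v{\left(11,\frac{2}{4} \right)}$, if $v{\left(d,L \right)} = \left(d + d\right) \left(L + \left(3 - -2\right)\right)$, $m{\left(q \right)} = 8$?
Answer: $166496$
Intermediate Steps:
$v{\left(d,L \right)} = 2 d \left(5 + L\right)$ ($v{\left(d,L \right)} = 2 d \left(L + \left(3 + 2\right)\right) = 2 d \left(L + 5\right) = 2 d \left(5 + L\right)$)
$m{\left(G \right)} 172 v{\left(11,\frac{2}{4} \right)} = 8 \cdot 172 \cdot 2 \cdot 11 \left(5 + \frac{2}{4}\right) = 1376 \cdot 2 \cdot 11 \left(5 + 2 \cdot \frac{1}{4}\right) = 1376 \cdot 2 \cdot 11 \left(5 + \frac{1}{2}\right) = 1376 \cdot 2 \cdot 11 \cdot \frac{11}{2} = 1376 \cdot 121 = 166496$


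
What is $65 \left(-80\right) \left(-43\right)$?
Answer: $223600$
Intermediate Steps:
$65 \left(-80\right) \left(-43\right) = \left(-5200\right) \left(-43\right) = 223600$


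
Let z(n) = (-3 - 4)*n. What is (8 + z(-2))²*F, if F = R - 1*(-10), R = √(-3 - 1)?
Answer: 4840 + 968*I ≈ 4840.0 + 968.0*I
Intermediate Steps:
R = 2*I (R = √(-4) = 2*I ≈ 2.0*I)
z(n) = -7*n
F = 10 + 2*I (F = 2*I - 1*(-10) = 2*I + 10 = 10 + 2*I ≈ 10.0 + 2.0*I)
(8 + z(-2))²*F = (8 - 7*(-2))²*(10 + 2*I) = (8 + 14)²*(10 + 2*I) = 22²*(10 + 2*I) = 484*(10 + 2*I) = 4840 + 968*I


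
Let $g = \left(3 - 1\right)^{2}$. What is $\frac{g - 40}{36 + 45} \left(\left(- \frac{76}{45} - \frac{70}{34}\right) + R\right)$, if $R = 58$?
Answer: $- \frac{166012}{6885} \approx -24.112$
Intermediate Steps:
$g = 4$ ($g = 2^{2} = 4$)
$\frac{g - 40}{36 + 45} \left(\left(- \frac{76}{45} - \frac{70}{34}\right) + R\right) = \frac{4 - 40}{36 + 45} \left(\left(- \frac{76}{45} - \frac{70}{34}\right) + 58\right) = - \frac{36}{81} \left(\left(\left(-76\right) \frac{1}{45} - \frac{35}{17}\right) + 58\right) = \left(-36\right) \frac{1}{81} \left(\left(- \frac{76}{45} - \frac{35}{17}\right) + 58\right) = - \frac{4 \left(- \frac{2867}{765} + 58\right)}{9} = \left(- \frac{4}{9}\right) \frac{41503}{765} = - \frac{166012}{6885}$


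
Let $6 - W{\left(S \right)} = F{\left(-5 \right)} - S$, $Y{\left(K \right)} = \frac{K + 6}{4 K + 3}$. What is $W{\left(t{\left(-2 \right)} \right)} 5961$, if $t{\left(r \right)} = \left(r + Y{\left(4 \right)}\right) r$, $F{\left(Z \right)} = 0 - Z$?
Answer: $\frac{447075}{19} \approx 23530.0$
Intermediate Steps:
$F{\left(Z \right)} = - Z$
$Y{\left(K \right)} = \frac{6 + K}{3 + 4 K}$
$t{\left(r \right)} = r \left(\frac{10}{19} + r\right)$ ($t{\left(r \right)} = \left(r + \frac{6 + 4}{3 + 4 \cdot 4}\right) r = \left(r + \frac{1}{3 + 16} \cdot 10\right) r = \left(r + \frac{1}{19} \cdot 10\right) r = \left(r + \frac{10}{19}\right) r = \left(\frac{10}{19} + r\right) r = r \left(\frac{10}{19} + r\right)$)
$W{\left(S \right)} = 1 + S$ ($W{\left(S \right)} = 6 - \left(\left(-1\right) \left(-5\right) - S\right) = 6 - \left(5 - S\right) = 6 + \left(-5 + S\right) = 1 + S$)
$W{\left(t{\left(-2 \right)} \right)} 5961 = \left(1 + \frac{1}{19} \left(-2\right) \left(10 + 19 \left(-2\right)\right)\right) 5961 = \left(1 + \frac{1}{19} \left(-2\right) \left(10 - 38\right)\right) 5961 = \left(1 + \frac{1}{19} \left(-2\right) \left(-28\right)\right) 5961 = \left(1 + \frac{56}{19}\right) 5961 = \frac{75}{19} \cdot 5961 = \frac{447075}{19}$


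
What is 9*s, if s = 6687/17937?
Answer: 6687/1993 ≈ 3.3552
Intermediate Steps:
s = 743/1993 (s = 6687*(1/17937) = 743/1993 ≈ 0.37280)
9*s = 9*(743/1993) = 6687/1993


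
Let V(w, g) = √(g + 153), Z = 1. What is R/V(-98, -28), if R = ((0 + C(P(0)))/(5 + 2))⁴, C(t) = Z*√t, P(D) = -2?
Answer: 4*√5/60025 ≈ 0.00014901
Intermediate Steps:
V(w, g) = √(153 + g)
C(t) = √t (C(t) = 1*√t = √t)
R = 4/2401 (R = ((0 + √(-2))/(5 + 2))⁴ = ((0 + I*√2)/7)⁴ = ((I*√2)*(⅐))⁴ = (I*√2/7)⁴ = 4/2401 ≈ 0.0016660)
R/V(-98, -28) = 4/(2401*(√(153 - 28))) = 4/(2401*(√125)) = 4/(2401*((5*√5))) = 4*(√5/25)/2401 = 4*√5/60025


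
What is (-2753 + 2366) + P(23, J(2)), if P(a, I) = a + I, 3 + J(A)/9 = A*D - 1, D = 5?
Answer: -310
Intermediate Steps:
J(A) = -36 + 45*A (J(A) = -27 + 9*(A*5 - 1) = -27 + 9*(5*A - 1) = -27 + 9*(-1 + 5*A) = -27 + (-9 + 45*A) = -36 + 45*A)
P(a, I) = I + a
(-2753 + 2366) + P(23, J(2)) = (-2753 + 2366) + ((-36 + 45*2) + 23) = -387 + ((-36 + 90) + 23) = -387 + (54 + 23) = -387 + 77 = -310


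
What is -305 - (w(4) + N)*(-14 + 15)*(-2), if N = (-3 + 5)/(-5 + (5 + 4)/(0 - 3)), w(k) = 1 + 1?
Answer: -603/2 ≈ -301.50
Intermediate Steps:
w(k) = 2
N = -¼ (N = 2/(-5 + 9/(-3)) = 2/(-5 + 9*(-⅓)) = 2/(-5 - 3) = 2/(-8) = 2*(-⅛) = -¼ ≈ -0.25000)
-305 - (w(4) + N)*(-14 + 15)*(-2) = -305 - (2 - ¼)*(-14 + 15)*(-2) = -305 - (7/4)*1*(-2) = -305 - 7*(-2)/4 = -305 - 1*(-7/2) = -305 + 7/2 = -603/2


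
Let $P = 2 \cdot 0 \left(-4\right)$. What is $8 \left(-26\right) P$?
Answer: $0$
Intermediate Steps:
$P = 0$ ($P = 0 \left(-4\right) = 0$)
$8 \left(-26\right) P = 8 \left(-26\right) 0 = \left(-208\right) 0 = 0$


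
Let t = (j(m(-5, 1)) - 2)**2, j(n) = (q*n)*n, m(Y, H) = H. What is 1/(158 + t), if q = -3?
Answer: 1/183 ≈ 0.0054645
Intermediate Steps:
j(n) = -3*n**2 (j(n) = (-3*n)*n = -3*n**2)
t = 25 (t = (-3*1**2 - 2)**2 = (-3*1 - 2)**2 = (-3 - 2)**2 = (-5)**2 = 25)
1/(158 + t) = 1/(158 + 25) = 1/183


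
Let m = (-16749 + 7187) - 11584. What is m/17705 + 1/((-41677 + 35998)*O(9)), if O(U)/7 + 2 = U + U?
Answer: -13449888713/11261229840 ≈ -1.1944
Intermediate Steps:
m = -21146 (m = -9562 - 11584 = -21146)
O(U) = -14 + 14*U (O(U) = -14 + 7*(U + U) = -14 + 7*(2*U) = -14 + 14*U)
m/17705 + 1/((-41677 + 35998)*O(9)) = -21146/17705 + 1/((-41677 + 35998)*(-14 + 14*9)) = -21146*1/17705 + 1/((-5679)*(-14 + 126)) = -21146/17705 - 1/5679/112 = -21146/17705 - 1/5679*1/112 = -21146/17705 - 1/636048 = -13449888713/11261229840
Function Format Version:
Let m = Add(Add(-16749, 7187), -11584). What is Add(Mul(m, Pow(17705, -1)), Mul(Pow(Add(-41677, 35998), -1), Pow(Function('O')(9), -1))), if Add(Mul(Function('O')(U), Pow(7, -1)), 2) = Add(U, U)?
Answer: Rational(-13449888713, 11261229840) ≈ -1.1944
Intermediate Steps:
m = -21146 (m = Add(-9562, -11584) = -21146)
Function('O')(U) = Add(-14, Mul(14, U)) (Function('O')(U) = Add(-14, Mul(7, Add(U, U))) = Add(-14, Mul(7, Mul(2, U))) = Add(-14, Mul(14, U)))
Add(Mul(m, Pow(17705, -1)), Mul(Pow(Add(-41677, 35998), -1), Pow(Function('O')(9), -1))) = Add(Mul(-21146, Pow(17705, -1)), Mul(Pow(Add(-41677, 35998), -1), Pow(Add(-14, Mul(14, 9)), -1))) = Add(Mul(-21146, Rational(1, 17705)), Mul(Pow(-5679, -1), Pow(Add(-14, 126), -1))) = Add(Rational(-21146, 17705), Mul(Rational(-1, 5679), Pow(112, -1))) = Add(Rational(-21146, 17705), Mul(Rational(-1, 5679), Rational(1, 112))) = Add(Rational(-21146, 17705), Rational(-1, 636048)) = Rational(-13449888713, 11261229840)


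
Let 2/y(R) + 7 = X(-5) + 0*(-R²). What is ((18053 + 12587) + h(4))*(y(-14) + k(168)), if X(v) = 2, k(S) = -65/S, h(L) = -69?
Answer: -20207431/840 ≈ -24056.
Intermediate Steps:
y(R) = -⅖ (y(R) = 2/(-7 + (2 + 0*(-R²))) = 2/(-7 + (2 + 0)) = 2/(-7 + 2) = 2/(-5) = 2*(-⅕) = -⅖)
((18053 + 12587) + h(4))*(y(-14) + k(168)) = ((18053 + 12587) - 69)*(-⅖ - 65/168) = (30640 - 69)*(-⅖ - 65*1/168) = 30571*(-⅖ - 65/168) = 30571*(-661/840) = -20207431/840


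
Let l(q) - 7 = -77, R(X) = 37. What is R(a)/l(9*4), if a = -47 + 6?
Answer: -37/70 ≈ -0.52857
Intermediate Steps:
a = -41
l(q) = -70 (l(q) = 7 - 77 = -70)
R(a)/l(9*4) = 37/(-70) = 37*(-1/70) = -37/70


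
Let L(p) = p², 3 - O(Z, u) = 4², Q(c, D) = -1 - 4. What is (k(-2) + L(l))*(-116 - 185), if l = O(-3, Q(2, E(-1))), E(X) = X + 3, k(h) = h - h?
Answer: -50869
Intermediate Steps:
k(h) = 0
E(X) = 3 + X
Q(c, D) = -5
O(Z, u) = -13 (O(Z, u) = 3 - 1*4² = 3 - 1*16 = 3 - 16 = -13)
l = -13
(k(-2) + L(l))*(-116 - 185) = (0 + (-13)²)*(-116 - 185) = (0 + 169)*(-301) = 169*(-301) = -50869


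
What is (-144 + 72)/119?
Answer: -72/119 ≈ -0.60504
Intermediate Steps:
(-144 + 72)/119 = (1/119)*(-72) = -72/119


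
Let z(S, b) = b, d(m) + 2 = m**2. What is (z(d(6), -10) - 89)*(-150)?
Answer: 14850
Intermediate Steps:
d(m) = -2 + m**2
(z(d(6), -10) - 89)*(-150) = (-10 - 89)*(-150) = -99*(-150) = 14850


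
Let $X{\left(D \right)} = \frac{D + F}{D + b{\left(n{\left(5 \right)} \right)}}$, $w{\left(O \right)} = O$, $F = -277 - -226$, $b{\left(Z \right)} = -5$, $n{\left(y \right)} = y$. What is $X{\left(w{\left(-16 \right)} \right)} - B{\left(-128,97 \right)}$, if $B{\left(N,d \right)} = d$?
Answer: $- \frac{1970}{21} \approx -93.81$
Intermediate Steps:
$F = -51$ ($F = -277 + 226 = -51$)
$X{\left(D \right)} = \frac{-51 + D}{-5 + D}$ ($X{\left(D \right)} = \frac{D - 51}{D - 5} = \frac{-51 + D}{-5 + D}$)
$X{\left(w{\left(-16 \right)} \right)} - B{\left(-128,97 \right)} = \frac{-51 - 16}{-5 - 16} - 97 = \frac{1}{-21} \left(-67\right) - 97 = \left(- \frac{1}{21}\right) \left(-67\right) - 97 = \frac{67}{21} - 97 = - \frac{1970}{21}$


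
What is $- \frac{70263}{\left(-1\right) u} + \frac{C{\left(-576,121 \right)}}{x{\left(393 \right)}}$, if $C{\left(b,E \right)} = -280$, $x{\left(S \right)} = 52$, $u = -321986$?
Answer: $- \frac{111149}{19838} \approx -5.6028$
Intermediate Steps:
$- \frac{70263}{\left(-1\right) u} + \frac{C{\left(-576,121 \right)}}{x{\left(393 \right)}} = - \frac{70263}{\left(-1\right) \left(-321986\right)} - \frac{280}{52} = - \frac{70263}{321986} - \frac{70}{13} = \left(-70263\right) \frac{1}{321986} - \frac{70}{13} = - \frac{333}{1526} - \frac{70}{13} = - \frac{111149}{19838}$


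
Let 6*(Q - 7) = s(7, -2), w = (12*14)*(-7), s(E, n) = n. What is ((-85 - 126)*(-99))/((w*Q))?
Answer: -20889/7840 ≈ -2.6644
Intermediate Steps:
w = -1176 (w = 168*(-7) = -1176)
Q = 20/3 (Q = 7 + (1/6)*(-2) = 7 - 1/3 = 20/3 ≈ 6.6667)
((-85 - 126)*(-99))/((w*Q)) = ((-85 - 126)*(-99))/((-1176*20/3)) = -211*(-99)/(-7840) = 20889*(-1/7840) = -20889/7840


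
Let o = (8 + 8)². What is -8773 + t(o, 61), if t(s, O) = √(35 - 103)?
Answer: -8773 + 2*I*√17 ≈ -8773.0 + 8.2462*I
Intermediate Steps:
o = 256 (o = 16² = 256)
t(s, O) = 2*I*√17 (t(s, O) = √(-68) = 2*I*√17)
-8773 + t(o, 61) = -8773 + 2*I*√17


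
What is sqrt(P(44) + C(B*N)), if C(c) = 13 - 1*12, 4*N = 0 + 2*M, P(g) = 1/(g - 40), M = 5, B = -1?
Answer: sqrt(5)/2 ≈ 1.1180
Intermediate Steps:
P(g) = 1/(-40 + g)
N = 5/2 (N = (0 + 2*5)/4 = (0 + 10)/4 = (1/4)*10 = 5/2 ≈ 2.5000)
C(c) = 1 (C(c) = 13 - 12 = 1)
sqrt(P(44) + C(B*N)) = sqrt(1/(-40 + 44) + 1) = sqrt(1/4 + 1) = sqrt(5/4) = sqrt(5)/2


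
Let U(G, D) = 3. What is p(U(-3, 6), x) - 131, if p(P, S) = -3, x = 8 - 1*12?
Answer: -134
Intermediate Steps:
x = -4 (x = 8 - 12 = -4)
p(U(-3, 6), x) - 131 = -3 - 131 = -134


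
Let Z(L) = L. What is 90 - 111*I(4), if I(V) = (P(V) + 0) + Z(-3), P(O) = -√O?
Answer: 645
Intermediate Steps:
I(V) = -3 - √V (I(V) = (-√V + 0) - 3 = -√V - 3 = -3 - √V)
90 - 111*I(4) = 90 - 111*(-3 - √4) = 90 - 111*(-3 - 1*2) = 90 - 111*(-3 - 2) = 90 - 111*(-5) = 90 + 555 = 645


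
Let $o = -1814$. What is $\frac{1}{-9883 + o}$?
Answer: $- \frac{1}{11697} \approx -8.5492 \cdot 10^{-5}$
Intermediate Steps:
$\frac{1}{-9883 + o} = \frac{1}{-9883 - 1814} = \frac{1}{-11697} = - \frac{1}{11697}$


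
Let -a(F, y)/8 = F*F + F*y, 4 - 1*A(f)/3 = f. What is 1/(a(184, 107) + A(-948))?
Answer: -1/425496 ≈ -2.3502e-6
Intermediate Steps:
A(f) = 12 - 3*f
a(F, y) = -8*F² - 8*F*y (a(F, y) = -8*(F*F + F*y) = -8*(F² + F*y) = -8*F² - 8*F*y)
1/(a(184, 107) + A(-948)) = 1/(-8*184*(184 + 107) + (12 - 3*(-948))) = 1/(-8*184*291 + (12 + 2844)) = 1/(-428352 + 2856) = 1/(-425496) = -1/425496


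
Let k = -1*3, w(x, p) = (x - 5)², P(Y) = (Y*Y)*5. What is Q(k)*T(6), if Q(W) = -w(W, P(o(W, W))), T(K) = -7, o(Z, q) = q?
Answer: 448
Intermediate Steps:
P(Y) = 5*Y² (P(Y) = Y²*5 = 5*Y²)
w(x, p) = (-5 + x)²
k = -3
Q(W) = -(-5 + W)²
Q(k)*T(6) = -(-5 - 3)²*(-7) = -1*(-8)²*(-7) = -1*64*(-7) = -64*(-7) = 448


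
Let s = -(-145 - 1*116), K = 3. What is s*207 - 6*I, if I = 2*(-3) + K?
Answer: 54045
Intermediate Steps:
I = -3 (I = 2*(-3) + 3 = -6 + 3 = -3)
s = 261 (s = -(-145 - 116) = -1*(-261) = 261)
s*207 - 6*I = 261*207 - 6*(-3) = 54027 + 18 = 54045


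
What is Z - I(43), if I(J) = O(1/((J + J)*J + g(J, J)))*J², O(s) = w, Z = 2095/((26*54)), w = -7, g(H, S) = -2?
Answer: 18174067/1404 ≈ 12944.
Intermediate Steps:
Z = 2095/1404 ≈ 1.4922
O(s) = -7
I(J) = -7*J²
Z - I(43) = 2095/1404 - (-7)*43² = 2095/1404 - (-7)*1849 = 2095/1404 - 1*(-12943) = 2095/1404 + 12943 = 18174067/1404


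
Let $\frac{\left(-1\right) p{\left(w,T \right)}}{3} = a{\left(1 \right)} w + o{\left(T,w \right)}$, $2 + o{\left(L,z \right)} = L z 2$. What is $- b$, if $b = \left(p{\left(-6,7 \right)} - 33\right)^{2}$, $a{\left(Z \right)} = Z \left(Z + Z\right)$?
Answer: $-68121$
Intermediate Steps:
$a{\left(Z \right)} = 2 Z^{2}$ ($a{\left(Z \right)} = Z 2 Z = 2 Z^{2}$)
$o{\left(L,z \right)} = -2 + 2 L z$ ($o{\left(L,z \right)} = -2 + L z 2 = -2 + 2 L z$)
$p{\left(w,T \right)} = 6 - 6 w - 6 T w$ ($p{\left(w,T \right)} = - 3 \left(2 \cdot 1^{2} w + \left(-2 + 2 T w\right)\right) = - 3 \left(2 \cdot 1 w + \left(-2 + 2 T w\right)\right) = - 3 \left(2 w + \left(-2 + 2 T w\right)\right) = - 3 \left(-2 + 2 w + 2 T w\right) = 6 - 6 w - 6 T w$)
$b = 68121$ ($b = \left(\left(6 - -36 - 42 \left(-6\right)\right) - 33\right)^{2} = \left(\left(6 + 36 + 252\right) - 33\right)^{2} = \left(294 - 33\right)^{2} = 261^{2} = 68121$)
$- b = \left(-1\right) 68121 = -68121$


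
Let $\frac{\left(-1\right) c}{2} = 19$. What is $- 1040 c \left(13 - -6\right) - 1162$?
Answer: $749718$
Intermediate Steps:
$c = -38$ ($c = \left(-2\right) 19 = -38$)
$- 1040 c \left(13 - -6\right) - 1162 = - 1040 \left(- 38 \left(13 - -6\right)\right) - 1162 = - 1040 \left(- 38 \left(13 + 6\right)\right) - 1162 = - 1040 \left(\left(-38\right) 19\right) - 1162 = \left(-1040\right) \left(-722\right) - 1162 = 750880 - 1162 = 749718$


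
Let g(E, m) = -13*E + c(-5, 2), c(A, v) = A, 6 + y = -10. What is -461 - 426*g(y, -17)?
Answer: -86939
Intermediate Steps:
y = -16 (y = -6 - 10 = -16)
g(E, m) = -5 - 13*E (g(E, m) = -13*E - 5 = -5 - 13*E)
-461 - 426*g(y, -17) = -461 - 426*(-5 - 13*(-16)) = -461 - 426*(-5 + 208) = -461 - 426*203 = -461 - 86478 = -86939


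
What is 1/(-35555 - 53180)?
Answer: -1/88735 ≈ -1.1270e-5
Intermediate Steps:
1/(-35555 - 53180) = 1/(-88735) = -1/88735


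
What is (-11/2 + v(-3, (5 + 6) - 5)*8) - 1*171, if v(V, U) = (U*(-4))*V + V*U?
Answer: 511/2 ≈ 255.50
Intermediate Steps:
v(V, U) = -3*U*V (v(V, U) = (-4*U)*V + U*V = -4*U*V + U*V = -3*U*V)
(-11/2 + v(-3, (5 + 6) - 5)*8) - 1*171 = (-11/2 - 3*((5 + 6) - 5)*(-3)*8) - 1*171 = (-11*½ - 3*(11 - 5)*(-3)*8) - 171 = (-11/2 - 3*6*(-3)*8) - 171 = (-11/2 + 54*8) - 171 = (-11/2 + 432) - 171 = 853/2 - 171 = 511/2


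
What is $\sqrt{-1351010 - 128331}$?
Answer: $i \sqrt{1479341} \approx 1216.3 i$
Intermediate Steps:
$\sqrt{-1351010 - 128331} = \sqrt{-1479341} = i \sqrt{1479341}$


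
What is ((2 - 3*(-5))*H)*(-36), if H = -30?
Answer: 18360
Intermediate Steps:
((2 - 3*(-5))*H)*(-36) = ((2 - 3*(-5))*(-30))*(-36) = ((2 + 15)*(-30))*(-36) = (17*(-30))*(-36) = -510*(-36) = 18360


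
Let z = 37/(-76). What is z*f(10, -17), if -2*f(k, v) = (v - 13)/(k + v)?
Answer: 555/532 ≈ 1.0432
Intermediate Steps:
f(k, v) = -(-13 + v)/(2*(k + v)) (f(k, v) = -(v - 13)/(2*(k + v)) = -(-13 + v)/(2*(k + v)))
z = -37/76 (z = 37*(-1/76) = -37/76 ≈ -0.48684)
z*f(10, -17) = -37*(13 - 1*(-17))/(152*(10 - 17)) = -37*(13 + 17)/(152*(-7)) = -37*(-1)*30/(152*7) = -37/76*(-15/7) = 555/532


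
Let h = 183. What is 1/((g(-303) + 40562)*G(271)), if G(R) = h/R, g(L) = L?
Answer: 271/7367397 ≈ 3.6784e-5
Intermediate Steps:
G(R) = 183/R
1/((g(-303) + 40562)*G(271)) = 1/((-303 + 40562)*((183/271))) = 1/(40259*((183*(1/271)))) = 1/(40259*(183/271)) = (1/40259)*(271/183) = 271/7367397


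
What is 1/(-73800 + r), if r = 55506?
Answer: -1/18294 ≈ -5.4663e-5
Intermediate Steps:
1/(-73800 + r) = 1/(-73800 + 55506) = 1/(-18294) = -1/18294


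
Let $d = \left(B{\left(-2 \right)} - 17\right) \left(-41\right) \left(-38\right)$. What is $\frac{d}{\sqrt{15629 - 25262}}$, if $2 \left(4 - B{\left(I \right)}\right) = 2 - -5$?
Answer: $\frac{451 i \sqrt{57}}{13} \approx 261.92 i$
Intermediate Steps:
$B{\left(I \right)} = \frac{1}{2}$ ($B{\left(I \right)} = 4 - \frac{2 - -5}{2} = 4 - \frac{2 + 5}{2} = 4 - \frac{7}{2} = \frac{1}{2}$)
$d = -25707$ ($d = \left(\frac{1}{2} - 17\right) \left(-41\right) \left(-38\right) = \left(- \frac{33}{2}\right) \left(-41\right) \left(-38\right) = \frac{1353}{2} \left(-38\right) = -25707$)
$\frac{d}{\sqrt{15629 - 25262}} = - \frac{25707}{\sqrt{15629 - 25262}} = - \frac{25707}{\sqrt{-9633}} = - \frac{25707}{13 i \sqrt{57}} = - 25707 \left(- \frac{i \sqrt{57}}{741}\right) = \frac{451 i \sqrt{57}}{13}$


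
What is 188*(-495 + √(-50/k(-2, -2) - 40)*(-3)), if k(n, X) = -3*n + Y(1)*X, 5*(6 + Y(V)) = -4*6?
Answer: -93060 - 188*I*√199065/23 ≈ -93060.0 - 3646.9*I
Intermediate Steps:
Y(V) = -54/5 (Y(V) = -6 + (-4*6)/5 = -6 + (⅕)*(-24) = -6 - 24/5 = -54/5)
k(n, X) = -3*n - 54*X/5
188*(-495 + √(-50/k(-2, -2) - 40)*(-3)) = 188*(-495 + √(-50/(-3*(-2) - 54/5*(-2)) - 40)*(-3)) = 188*(-495 + √(-50/(6 + 108/5) - 40)*(-3)) = 188*(-495 + √(-50/138/5 - 40)*(-3)) = 188*(-495 + √(-50*5/138 - 40)*(-3)) = 188*(-495 + √(-125/69 - 40)*(-3)) = 188*(-495 + √(-2885/69)*(-3)) = 188*(-495 + (I*√199065/69)*(-3)) = 188*(-495 - I*√199065/23) = -93060 - 188*I*√199065/23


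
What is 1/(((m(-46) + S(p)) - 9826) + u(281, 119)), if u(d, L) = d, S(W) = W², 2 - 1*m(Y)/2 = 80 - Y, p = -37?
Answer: -1/8424 ≈ -0.00011871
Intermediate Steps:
m(Y) = -156 + 2*Y (m(Y) = 4 - 2*(80 - Y) = 4 + (-160 + 2*Y) = -156 + 2*Y)
1/(((m(-46) + S(p)) - 9826) + u(281, 119)) = 1/((((-156 + 2*(-46)) + (-37)²) - 9826) + 281) = 1/((((-156 - 92) + 1369) - 9826) + 281) = 1/(((-248 + 1369) - 9826) + 281) = 1/((1121 - 9826) + 281) = 1/(-8705 + 281) = 1/(-8424) = -1/8424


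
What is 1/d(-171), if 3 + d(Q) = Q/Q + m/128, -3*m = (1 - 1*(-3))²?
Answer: -24/49 ≈ -0.48980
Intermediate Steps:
m = -16/3 (m = -(1 - 1*(-3))²/3 = -(1 + 3)²/3 = -⅓*4² = -⅓*16 = -16/3 ≈ -5.3333)
d(Q) = -49/24 (d(Q) = -3 + (Q/Q - 16/3/128) = -3 + (1 - 16/3*1/128) = -3 + (1 - 1/24) = -3 + 23/24 = -49/24)
1/d(-171) = 1/(-49/24) = -24/49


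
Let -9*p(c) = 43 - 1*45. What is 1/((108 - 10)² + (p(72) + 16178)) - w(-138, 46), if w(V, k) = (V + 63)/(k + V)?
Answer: -4350543/5336920 ≈ -0.81518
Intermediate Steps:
p(c) = 2/9 (p(c) = -(43 - 1*45)/9 = -(43 - 45)/9 = -⅑*(-2) = 2/9)
w(V, k) = (63 + V)/(V + k)
1/((108 - 10)² + (p(72) + 16178)) - w(-138, 46) = 1/((108 - 10)² + (2/9 + 16178)) - (63 - 138)/(-138 + 46) = 1/(98² + 145604/9) - (-75)/(-92) = 1/(9604 + 145604/9) - (-1)*(-75)/92 = 1/(232040/9) - 1*75/92 = 9/232040 - 75/92 = -4350543/5336920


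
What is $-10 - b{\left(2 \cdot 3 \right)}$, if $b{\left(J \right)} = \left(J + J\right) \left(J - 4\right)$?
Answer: $-34$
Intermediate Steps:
$b{\left(J \right)} = 2 J \left(-4 + J\right)$
$-10 - b{\left(2 \cdot 3 \right)} = -10 - 2 \cdot 2 \cdot 3 \left(-4 + 2 \cdot 3\right) = -10 - 2 \cdot 6 \left(-4 + 6\right) = -10 - 2 \cdot 6 \cdot 2 = -10 - 24 = -34$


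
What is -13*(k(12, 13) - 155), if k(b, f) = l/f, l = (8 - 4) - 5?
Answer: 2016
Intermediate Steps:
l = -1 (l = 4 - 5 = -1)
k(b, f) = -1/f
-13*(k(12, 13) - 155) = -13*(-1/13 - 155) = -13*(-2016/13) = 2016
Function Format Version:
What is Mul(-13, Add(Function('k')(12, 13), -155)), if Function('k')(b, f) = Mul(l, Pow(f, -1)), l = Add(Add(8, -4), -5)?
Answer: 2016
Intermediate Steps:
l = -1 (l = Add(4, -5) = -1)
Function('k')(b, f) = Mul(-1, Pow(f, -1))
Mul(-13, Add(Function('k')(12, 13), -155)) = Mul(-13, Add(Mul(-1, Pow(13, -1)), -155)) = Mul(-13, Add(Mul(-1, Rational(1, 13)), -155)) = Mul(-13, Add(Rational(-1, 13), -155)) = Mul(-13, Rational(-2016, 13)) = 2016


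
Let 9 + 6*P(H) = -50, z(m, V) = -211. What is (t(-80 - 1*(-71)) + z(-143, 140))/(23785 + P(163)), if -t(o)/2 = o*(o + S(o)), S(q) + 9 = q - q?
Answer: -3210/142651 ≈ -0.022502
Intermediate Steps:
S(q) = -9 (S(q) = -9 + (q - q) = -9 + 0 = -9)
P(H) = -59/6 (P(H) = -3/2 + (⅙)*(-50) = -3/2 - 25/3 = -59/6)
t(o) = -2*o*(-9 + o) (t(o) = -2*o*(o - 9) = -2*o*(-9 + o))
(t(-80 - 1*(-71)) + z(-143, 140))/(23785 + P(163)) = (2*(-80 - 1*(-71))*(9 - (-80 - 1*(-71))) - 211)/(23785 - 59/6) = (2*(-80 + 71)*(9 - (-80 + 71)) - 211)/(142651/6) = (2*(-9)*(9 - 1*(-9)) - 211)*(6/142651) = (2*(-9)*(9 + 9) - 211)*(6/142651) = (2*(-9)*18 - 211)*(6/142651) = (-324 - 211)*(6/142651) = -535*6/142651 = -3210/142651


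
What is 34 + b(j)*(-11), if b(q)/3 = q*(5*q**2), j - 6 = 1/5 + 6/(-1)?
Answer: 817/25 ≈ 32.680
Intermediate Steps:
j = 1/5 (j = 6 + (1/5 + 6/(-1)) = 6 + (1*(1/5) + 6*(-1)) = 6 + (1/5 - 6) = 6 - 29/5 = 1/5 ≈ 0.20000)
b(q) = 15*q**3 (b(q) = 3*(q*(5*q**2)) = 3*(5*q**3) = 15*q**3)
34 + b(j)*(-11) = 34 + (15*(1/5)**3)*(-11) = 34 + (15*(1/125))*(-11) = 34 + (3/25)*(-11) = 34 - 33/25 = 817/25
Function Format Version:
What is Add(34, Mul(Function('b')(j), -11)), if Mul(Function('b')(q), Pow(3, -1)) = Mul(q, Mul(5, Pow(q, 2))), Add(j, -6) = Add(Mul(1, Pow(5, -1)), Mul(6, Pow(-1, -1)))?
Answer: Rational(817, 25) ≈ 32.680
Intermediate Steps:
j = Rational(1, 5) (j = Add(6, Add(Mul(1, Pow(5, -1)), Mul(6, Pow(-1, -1)))) = Add(6, Add(Mul(1, Rational(1, 5)), Mul(6, -1))) = Add(6, Add(Rational(1, 5), -6)) = Add(6, Rational(-29, 5)) = Rational(1, 5) ≈ 0.20000)
Function('b')(q) = Mul(15, Pow(q, 3)) (Function('b')(q) = Mul(3, Mul(q, Mul(5, Pow(q, 2)))) = Mul(3, Mul(5, Pow(q, 3))) = Mul(15, Pow(q, 3)))
Add(34, Mul(Function('b')(j), -11)) = Add(34, Mul(Mul(15, Pow(Rational(1, 5), 3)), -11)) = Add(34, Mul(Mul(15, Rational(1, 125)), -11)) = Add(34, Mul(Rational(3, 25), -11)) = Add(34, Rational(-33, 25)) = Rational(817, 25)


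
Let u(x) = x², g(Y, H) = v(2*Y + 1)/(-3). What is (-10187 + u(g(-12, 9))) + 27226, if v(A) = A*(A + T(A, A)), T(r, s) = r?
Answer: 1272715/9 ≈ 1.4141e+5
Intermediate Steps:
v(A) = 2*A² (v(A) = A*(A + A) = A*(2*A) = 2*A²)
g(Y, H) = -2*(1 + 2*Y)²/3 (g(Y, H) = (2*(2*Y + 1)²)/(-3) = (2*(1 + 2*Y)²)*(-⅓) = -2*(1 + 2*Y)²/3)
(-10187 + u(g(-12, 9))) + 27226 = (-10187 + (-2*(1 + 2*(-12))²/3)²) + 27226 = (-10187 + (-2*(1 - 24)²/3)²) + 27226 = (-10187 + (-⅔*(-23)²)²) + 27226 = (-10187 + (-⅔*529)²) + 27226 = (-10187 + (-1058/3)²) + 27226 = (-10187 + 1119364/9) + 27226 = 1027681/9 + 27226 = 1272715/9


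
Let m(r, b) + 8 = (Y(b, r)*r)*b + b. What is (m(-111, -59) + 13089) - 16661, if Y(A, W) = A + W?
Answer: -1116969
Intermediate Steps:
m(r, b) = -8 + b + b*r*(b + r) (m(r, b) = -8 + (((b + r)*r)*b + b) = -8 + ((r*(b + r))*b + b) = -8 + (b*r*(b + r) + b) = -8 + (b + b*r*(b + r)) = -8 + b + b*r*(b + r))
(m(-111, -59) + 13089) - 16661 = ((-8 - 59 - 59*(-111)*(-59 - 111)) + 13089) - 16661 = ((-8 - 59 - 59*(-111)*(-170)) + 13089) - 16661 = ((-8 - 59 - 1113330) + 13089) - 16661 = (-1113397 + 13089) - 16661 = -1100308 - 16661 = -1116969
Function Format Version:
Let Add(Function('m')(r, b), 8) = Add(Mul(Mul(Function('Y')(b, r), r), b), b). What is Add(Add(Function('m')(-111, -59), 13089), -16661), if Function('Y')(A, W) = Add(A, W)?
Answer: -1116969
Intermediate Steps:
Function('m')(r, b) = Add(-8, b, Mul(b, r, Add(b, r))) (Function('m')(r, b) = Add(-8, Add(Mul(Mul(Add(b, r), r), b), b)) = Add(-8, Add(Mul(Mul(r, Add(b, r)), b), b)) = Add(-8, Add(Mul(b, r, Add(b, r)), b)) = Add(-8, Add(b, Mul(b, r, Add(b, r)))) = Add(-8, b, Mul(b, r, Add(b, r))))
Add(Add(Function('m')(-111, -59), 13089), -16661) = Add(Add(Add(-8, -59, Mul(-59, -111, Add(-59, -111))), 13089), -16661) = Add(Add(Add(-8, -59, Mul(-59, -111, -170)), 13089), -16661) = Add(Add(Add(-8, -59, -1113330), 13089), -16661) = Add(Add(-1113397, 13089), -16661) = Add(-1100308, -16661) = -1116969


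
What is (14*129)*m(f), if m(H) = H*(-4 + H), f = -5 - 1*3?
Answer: 173376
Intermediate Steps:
f = -8 (f = -5 - 3 = -8)
(14*129)*m(f) = (14*129)*(-8*(-4 - 8)) = 1806*(-8*(-12)) = 1806*96 = 173376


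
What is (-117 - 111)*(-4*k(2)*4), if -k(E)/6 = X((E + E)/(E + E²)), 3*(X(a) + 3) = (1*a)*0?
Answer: 65664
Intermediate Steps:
X(a) = -3 (X(a) = -3 + ((1*a)*0)/3 = -3 + (a*0)/3 = -3 + (⅓)*0 = -3 + 0 = -3)
k(E) = 18 (k(E) = -6*(-3) = 18)
(-117 - 111)*(-4*k(2)*4) = (-117 - 111)*(-4*18*4) = -(-16416)*4 = -228*(-288) = 65664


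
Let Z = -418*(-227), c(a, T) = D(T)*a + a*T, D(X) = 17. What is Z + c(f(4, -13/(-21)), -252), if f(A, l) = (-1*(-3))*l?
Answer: 661147/7 ≈ 94450.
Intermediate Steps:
f(A, l) = 3*l
c(a, T) = 17*a + T*a (c(a, T) = 17*a + a*T = 17*a + T*a)
Z = 94886
Z + c(f(4, -13/(-21)), -252) = 94886 + (3*(-13/(-21)))*(17 - 252) = 94886 + (3*(-13*(-1/21)))*(-235) = 94886 + (3*(13/21))*(-235) = 94886 + (13/7)*(-235) = 94886 - 3055/7 = 661147/7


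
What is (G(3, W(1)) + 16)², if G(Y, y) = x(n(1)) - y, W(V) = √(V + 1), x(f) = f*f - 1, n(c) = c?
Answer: (16 - √2)² ≈ 212.75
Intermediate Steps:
x(f) = -1 + f² (x(f) = f² - 1 = -1 + f²)
W(V) = √(1 + V)
G(Y, y) = -y (G(Y, y) = (-1 + 1²) - y = (-1 + 1) - y = 0 - y = -y)
(G(3, W(1)) + 16)² = (-√(1 + 1) + 16)² = (-√2 + 16)² = (16 - √2)²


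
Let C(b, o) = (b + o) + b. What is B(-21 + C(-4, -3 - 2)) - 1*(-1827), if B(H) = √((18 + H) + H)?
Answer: 1827 + 5*I*√2 ≈ 1827.0 + 7.0711*I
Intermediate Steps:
C(b, o) = o + 2*b
B(H) = √(18 + 2*H)
B(-21 + C(-4, -3 - 2)) - 1*(-1827) = √(18 + 2*(-21 + ((-3 - 2) + 2*(-4)))) - 1*(-1827) = √(18 + 2*(-21 + (-5 - 8))) + 1827 = √(18 + 2*(-21 - 13)) + 1827 = √(18 + 2*(-34)) + 1827 = √(18 - 68) + 1827 = √(-50) + 1827 = 5*I*√2 + 1827 = 1827 + 5*I*√2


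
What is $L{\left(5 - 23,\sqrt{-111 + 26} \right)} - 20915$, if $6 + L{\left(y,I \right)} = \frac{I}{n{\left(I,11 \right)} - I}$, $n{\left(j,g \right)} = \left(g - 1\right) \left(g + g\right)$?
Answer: $- \frac{202870954}{9697} + \frac{44 i \sqrt{85}}{9697} \approx -20921.0 + 0.041834 i$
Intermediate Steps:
$n{\left(j,g \right)} = 2 g \left(-1 + g\right)$ ($n{\left(j,g \right)} = \left(-1 + g\right) 2 g = 2 g \left(-1 + g\right)$)
$L{\left(y,I \right)} = -6 + \frac{I}{220 - I}$ ($L{\left(y,I \right)} = -6 + \frac{I}{2 \cdot 11 \left(-1 + 11\right) - I} = -6 + \frac{I}{2 \cdot 11 \cdot 10 - I} = -6 + \frac{I}{220 - I}$)
$L{\left(5 - 23,\sqrt{-111 + 26} \right)} - 20915 = \frac{1320 - 7 \sqrt{-111 + 26}}{-220 + \sqrt{-111 + 26}} - 20915 = \frac{1320 - 7 \sqrt{-85}}{-220 + \sqrt{-85}} - 20915 = \frac{1320 - 7 i \sqrt{85}}{-220 + i \sqrt{85}} - 20915 = -20915 + \frac{1320 - 7 i \sqrt{85}}{-220 + i \sqrt{85}}$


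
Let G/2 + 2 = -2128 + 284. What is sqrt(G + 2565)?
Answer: 7*I*sqrt(23) ≈ 33.571*I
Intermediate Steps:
G = -3692 (G = -4 + 2*(-2128 + 284) = -4 + 2*(-1844) = -4 - 3688 = -3692)
sqrt(G + 2565) = sqrt(-3692 + 2565) = sqrt(-1127) = 7*I*sqrt(23)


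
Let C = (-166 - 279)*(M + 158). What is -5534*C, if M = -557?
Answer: -982589370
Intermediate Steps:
C = 177555 (C = (-166 - 279)*(-557 + 158) = -445*(-399) = 177555)
-5534*C = -5534*177555 = -982589370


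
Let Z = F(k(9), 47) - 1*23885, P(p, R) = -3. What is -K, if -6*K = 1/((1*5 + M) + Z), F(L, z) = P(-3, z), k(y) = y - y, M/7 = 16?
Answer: -1/142626 ≈ -7.0113e-6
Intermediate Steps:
M = 112 (M = 7*16 = 112)
k(y) = 0
F(L, z) = -3
Z = -23888 (Z = -3 - 1*23885 = -3 - 23885 = -23888)
K = 1/142626 (K = -1/(6*((1*5 + 112) - 23888)) = -1/(6*((5 + 112) - 23888)) = -1/(6*(117 - 23888)) = -⅙/(-23771) = -⅙*(-1/23771) = 1/142626 ≈ 7.0113e-6)
-K = -1*1/142626 = -1/142626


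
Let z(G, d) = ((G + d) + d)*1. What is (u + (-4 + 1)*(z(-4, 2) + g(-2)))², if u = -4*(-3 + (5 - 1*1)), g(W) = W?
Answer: 4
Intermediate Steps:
z(G, d) = G + 2*d (z(G, d) = (G + 2*d)*1 = G + 2*d)
u = -4 (u = -4*(-3 + (5 - 1)) = -4*(-3 + 4) = -4*1 = -4)
(u + (-4 + 1)*(z(-4, 2) + g(-2)))² = (-4 + (-4 + 1)*((-4 + 2*2) - 2))² = (-4 - 3*((-4 + 4) - 2))² = (-4 - 3*(0 - 2))² = (-4 - 3*(-2))² = (-4 + 6)² = 2² = 4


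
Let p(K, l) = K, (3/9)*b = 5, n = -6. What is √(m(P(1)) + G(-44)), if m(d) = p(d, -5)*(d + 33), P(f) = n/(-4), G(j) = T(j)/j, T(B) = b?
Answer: √24882/22 ≈ 7.1700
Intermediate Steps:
b = 15 (b = 3*5 = 15)
T(B) = 15
G(j) = 15/j
P(f) = 3/2 (P(f) = -6/(-4) = -6*(-¼) = 3/2)
m(d) = d*(33 + d) (m(d) = d*(d + 33) = d*(33 + d))
√(m(P(1)) + G(-44)) = √(3*(33 + 3/2)/2 + 15/(-44)) = √((3/2)*(69/2) + 15*(-1/44)) = √(207/4 - 15/44) = √(1131/22) = √24882/22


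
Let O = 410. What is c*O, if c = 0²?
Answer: 0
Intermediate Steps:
c = 0
c*O = 0*410 = 0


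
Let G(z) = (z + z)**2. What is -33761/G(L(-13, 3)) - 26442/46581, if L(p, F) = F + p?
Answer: -527732647/6210800 ≈ -84.970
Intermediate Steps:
G(z) = 4*z**2 (G(z) = (2*z)**2 = 4*z**2)
-33761/G(L(-13, 3)) - 26442/46581 = -33761*1/(4*(3 - 13)**2) - 26442/46581 = -33761/(4*(-10)**2) - 26442*1/46581 = -33761/(4*100) - 8814/15527 = -33761/400 - 8814/15527 = -527732647/6210800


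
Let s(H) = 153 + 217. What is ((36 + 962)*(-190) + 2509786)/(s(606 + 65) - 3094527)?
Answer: -2320166/3094157 ≈ -0.74985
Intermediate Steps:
s(H) = 370
((36 + 962)*(-190) + 2509786)/(s(606 + 65) - 3094527) = ((36 + 962)*(-190) + 2509786)/(370 - 3094527) = (998*(-190) + 2509786)/(-3094157) = (-189620 + 2509786)*(-1/3094157) = 2320166*(-1/3094157) = -2320166/3094157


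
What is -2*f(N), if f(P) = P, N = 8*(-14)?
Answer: 224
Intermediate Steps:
N = -112
-2*f(N) = -2*(-112) = 224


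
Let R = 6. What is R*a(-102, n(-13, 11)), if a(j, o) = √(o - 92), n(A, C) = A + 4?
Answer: 6*I*√101 ≈ 60.299*I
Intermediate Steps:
n(A, C) = 4 + A
a(j, o) = √(-92 + o)
R*a(-102, n(-13, 11)) = 6*√(-92 + (4 - 13)) = 6*√(-92 - 9) = 6*√(-101) = 6*(I*√101) = 6*I*√101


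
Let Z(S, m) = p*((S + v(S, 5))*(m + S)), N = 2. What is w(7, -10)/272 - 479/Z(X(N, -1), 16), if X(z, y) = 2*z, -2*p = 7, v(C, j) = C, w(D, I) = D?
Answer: 2097/2380 ≈ 0.88109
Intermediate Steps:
p = -7/2 (p = -½*7 = -7/2 ≈ -3.5000)
Z(S, m) = -7*S*(S + m) (Z(S, m) = -7*(S + S)*(m + S)/2 = -7*2*S*(S + m)/2 = -7*S*(S + m))
w(7, -10)/272 - 479/Z(X(N, -1), 16) = 7/272 - 479*1/(28*(-2*2 - 1*16)) = 7*(1/272) - 479*1/(28*(-1*4 - 16)) = 7/272 - 479*1/(28*(-4 - 16)) = 7/272 - 479/(7*4*(-20)) = 7/272 - 479/(-560) = 7/272 - 479*(-1/560) = 7/272 + 479/560 = 2097/2380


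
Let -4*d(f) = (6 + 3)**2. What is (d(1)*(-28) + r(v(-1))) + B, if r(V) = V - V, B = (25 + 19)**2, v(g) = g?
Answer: 2503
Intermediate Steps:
d(f) = -81/4 (d(f) = -(6 + 3)**2/4 = -1/4*9**2 = -1/4*81 = -81/4)
B = 1936 (B = 44**2 = 1936)
r(V) = 0
(d(1)*(-28) + r(v(-1))) + B = (-81/4*(-28) + 0) + 1936 = (567 + 0) + 1936 = 567 + 1936 = 2503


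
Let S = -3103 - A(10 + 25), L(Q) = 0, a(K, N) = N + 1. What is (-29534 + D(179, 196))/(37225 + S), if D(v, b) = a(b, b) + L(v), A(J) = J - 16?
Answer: -29337/34103 ≈ -0.86025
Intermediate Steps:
a(K, N) = 1 + N
A(J) = -16 + J
D(v, b) = 1 + b (D(v, b) = (1 + b) + 0 = 1 + b)
S = -3122 (S = -3103 - (-16 + (10 + 25)) = -3103 - (-16 + 35) = -3103 - 1*19 = -3103 - 19 = -3122)
(-29534 + D(179, 196))/(37225 + S) = (-29534 + (1 + 196))/(37225 - 3122) = (-29534 + 197)/34103 = -29337*1/34103 = -29337/34103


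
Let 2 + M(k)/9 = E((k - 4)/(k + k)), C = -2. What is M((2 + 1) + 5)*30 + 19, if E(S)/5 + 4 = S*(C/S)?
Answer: -8621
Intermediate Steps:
E(S) = -30 (E(S) = -20 + 5*(S*(-2/S)) = -20 + 5*(-2) = -20 - 10 = -30)
M(k) = -288 (M(k) = -18 + 9*(-30) = -18 - 270 = -288)
M((2 + 1) + 5)*30 + 19 = -288*30 + 19 = -8640 + 19 = -8621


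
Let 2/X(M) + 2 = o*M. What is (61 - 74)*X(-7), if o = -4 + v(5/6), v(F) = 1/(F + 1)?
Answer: -143/122 ≈ -1.1721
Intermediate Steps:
v(F) = 1/(1 + F)
o = -38/11 (o = -4 + 1/(1 + 5/6) = -4 + 1/(11/6) = -4 + 6/11 = -38/11 ≈ -3.4545)
X(M) = 2/(-2 - 38*M/11)
(61 - 74)*X(-7) = (61 - 74)*(-11/(11 + 19*(-7))) = -(-143)/(11 - 133) = -(-143)/(-122) = -(-143)*(-1)/122 = -13*11/122 = -143/122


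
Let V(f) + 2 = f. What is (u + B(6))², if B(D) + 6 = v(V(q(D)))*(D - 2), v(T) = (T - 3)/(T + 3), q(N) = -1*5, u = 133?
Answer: 18769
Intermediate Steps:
q(N) = -5
V(f) = -2 + f
v(T) = (-3 + T)/(3 + T)
B(D) = -11 + 5*D/2 (B(D) = -6 + ((-3 + (-2 - 5))/(3 + (-2 - 5)))*(D - 2) = -6 + ((-3 - 7)/(3 - 7))*(-2 + D) = -6 + (-10/(-4))*(-2 + D) = -6 + (-¼*(-10))*(-2 + D) = -6 + 5*(-2 + D)/2 = -6 + (-5 + 5*D/2) = -11 + 5*D/2)
(u + B(6))² = (133 + (-11 + (5/2)*6))² = (133 + (-11 + 15))² = (133 + 4)² = 137² = 18769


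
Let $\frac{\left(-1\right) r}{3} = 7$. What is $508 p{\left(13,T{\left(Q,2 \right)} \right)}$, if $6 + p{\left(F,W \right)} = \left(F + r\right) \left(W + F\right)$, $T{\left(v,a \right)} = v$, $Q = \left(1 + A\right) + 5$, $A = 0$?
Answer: $-80264$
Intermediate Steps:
$r = -21$ ($r = \left(-3\right) 7 = -21$)
$Q = 6$ ($Q = \left(1 + 0\right) + 5 = 1 + 5 = 6$)
$p{\left(F,W \right)} = -6 + \left(-21 + F\right) \left(F + W\right)$ ($p{\left(F,W \right)} = -6 + \left(F - 21\right) \left(W + F\right) = -6 + \left(-21 + F\right) \left(F + W\right)$)
$508 p{\left(13,T{\left(Q,2 \right)} \right)} = 508 \left(-6 + 13^{2} - 273 - 126 + 13 \cdot 6\right) = 508 \left(-6 + 169 - 273 - 126 + 78\right) = 508 \left(-158\right) = -80264$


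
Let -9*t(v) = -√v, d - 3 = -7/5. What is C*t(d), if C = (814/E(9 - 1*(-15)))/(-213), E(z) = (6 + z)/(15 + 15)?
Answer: -1628*√10/9585 ≈ -0.53711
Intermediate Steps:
E(z) = ⅕ + z/30 (E(z) = (6 + z)/30 = (6 + z)*(1/30) = ⅕ + z/30)
d = 8/5 (d = 3 - 7/5 = 8/5 ≈ 1.6000)
t(v) = √v/9 (t(v) = -(-1)*√v/9 = √v/9)
C = -814/213 (C = (814/(⅕ + (9 - 1*(-15))/30))/(-213) = (814/(⅕ + (9 + 15)/30))*(-1/213) = (814/(⅕ + (1/30)*24))*(-1/213) = (814/(⅕ + ⅘))*(-1/213) = (814/1)*(-1/213) = (814*1)*(-1/213) = 814*(-1/213) = -814/213 ≈ -3.8216)
C*t(d) = -814*√(8/5)/1917 = -814*2*√10/5/1917 = -1628*√10/9585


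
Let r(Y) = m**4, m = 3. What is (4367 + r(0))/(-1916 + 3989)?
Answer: 4448/2073 ≈ 2.1457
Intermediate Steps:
r(Y) = 81 (r(Y) = 3**4 = 81)
(4367 + r(0))/(-1916 + 3989) = (4367 + 81)/(-1916 + 3989) = 4448/2073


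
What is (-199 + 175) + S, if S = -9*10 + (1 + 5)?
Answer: -108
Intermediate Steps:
S = -84 (S = -90 + 6 = -84)
(-199 + 175) + S = (-199 + 175) - 84 = -24 - 84 = -108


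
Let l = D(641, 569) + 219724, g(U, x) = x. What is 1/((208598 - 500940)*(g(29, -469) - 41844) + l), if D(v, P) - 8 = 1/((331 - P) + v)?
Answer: 403/4985144971535 ≈ 8.0840e-11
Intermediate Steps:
D(v, P) = 8 + 1/(331 + v - P) (D(v, P) = 8 + 1/((331 - P) + v) = 8 + 1/(331 + v - P))
l = 88551997/403 (l = (2649 - 8*569 + 8*641)/(331 + 641 - 1*569) + 219724 = (2649 - 4552 + 5128)/(331 + 641 - 569) + 219724 = 3225/403 + 219724 = 88551997/403 ≈ 2.1973e+5)
1/((208598 - 500940)*(g(29, -469) - 41844) + l) = 1/((208598 - 500940)*(-469 - 41844) + 88551997/403) = 1/(-292342*(-42313) + 88551997/403) = 1/(12369867046 + 88551997/403) = 1/(4985144971535/403) = 403/4985144971535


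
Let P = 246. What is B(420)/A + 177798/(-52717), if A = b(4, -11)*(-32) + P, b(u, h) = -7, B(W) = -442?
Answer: -53432987/12388495 ≈ -4.3131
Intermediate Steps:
A = 470 (A = -7*(-32) + 246 = 224 + 246 = 470)
B(420)/A + 177798/(-52717) = -442/470 + 177798/(-52717) = -442*1/470 + 177798*(-1/52717) = -221/235 - 177798/52717 = -53432987/12388495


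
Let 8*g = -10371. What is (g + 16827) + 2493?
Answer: 144189/8 ≈ 18024.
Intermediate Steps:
g = -10371/8 (g = (1/8)*(-10371) = -10371/8 ≈ -1296.4)
(g + 16827) + 2493 = (-10371/8 + 16827) + 2493 = 124245/8 + 2493 = 144189/8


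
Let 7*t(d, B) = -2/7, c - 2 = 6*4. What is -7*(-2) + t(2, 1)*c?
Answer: 634/49 ≈ 12.939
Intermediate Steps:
c = 26 (c = 2 + 6*4 = 2 + 24 = 26)
t(d, B) = -2/49 (t(d, B) = (-2/7)/7 = (-2*⅐)/7 = (⅐)*(-2/7) = -2/49)
-7*(-2) + t(2, 1)*c = -7*(-2) - 2/49*26 = 14 - 52/49 = 634/49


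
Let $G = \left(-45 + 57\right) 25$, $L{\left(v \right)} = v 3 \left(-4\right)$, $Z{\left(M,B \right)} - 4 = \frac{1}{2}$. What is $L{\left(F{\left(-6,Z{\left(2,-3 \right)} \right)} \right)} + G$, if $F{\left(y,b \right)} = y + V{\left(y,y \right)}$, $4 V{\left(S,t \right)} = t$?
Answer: $390$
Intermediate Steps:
$Z{\left(M,B \right)} = \frac{9}{2}$ ($Z{\left(M,B \right)} = 4 + \frac{1}{2} = \frac{9}{2}$)
$V{\left(S,t \right)} = \frac{t}{4}$
$F{\left(y,b \right)} = \frac{5 y}{4}$ ($F{\left(y,b \right)} = y + \frac{y}{4} = \frac{5 y}{4}$)
$L{\left(v \right)} = - 12 v$ ($L{\left(v \right)} = 3 v \left(-4\right) = - 12 v$)
$G = 300$ ($G = 12 \cdot 25 = 300$)
$L{\left(F{\left(-6,Z{\left(2,-3 \right)} \right)} \right)} + G = - 12 \cdot \frac{5}{4} \left(-6\right) + 300 = \left(-12\right) \left(- \frac{15}{2}\right) + 300 = 90 + 300 = 390$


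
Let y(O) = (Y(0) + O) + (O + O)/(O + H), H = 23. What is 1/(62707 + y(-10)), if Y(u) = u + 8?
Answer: 13/815145 ≈ 1.5948e-5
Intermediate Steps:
Y(u) = 8 + u
y(O) = 8 + O + 2*O/(23 + O) (y(O) = ((8 + 0) + O) + (O + O)/(O + 23) = (8 + O) + (2*O)/(23 + O) = (8 + O) + 2*O/(23 + O) = 8 + O + 2*O/(23 + O))
1/(62707 + y(-10)) = 1/(62707 + (184 + (-10)² + 33*(-10))/(23 - 10)) = 1/(62707 + (184 + 100 - 330)/13) = 1/(62707 + (1/13)*(-46)) = 1/(62707 - 46/13) = 1/(815145/13) = 13/815145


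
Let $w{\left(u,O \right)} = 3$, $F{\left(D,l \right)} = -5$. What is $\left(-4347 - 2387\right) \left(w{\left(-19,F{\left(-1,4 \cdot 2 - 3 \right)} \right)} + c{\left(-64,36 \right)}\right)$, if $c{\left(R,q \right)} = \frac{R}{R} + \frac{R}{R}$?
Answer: $-33670$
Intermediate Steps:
$c{\left(R,q \right)} = 2$ ($c{\left(R,q \right)} = 1 + 1 = 2$)
$\left(-4347 - 2387\right) \left(w{\left(-19,F{\left(-1,4 \cdot 2 - 3 \right)} \right)} + c{\left(-64,36 \right)}\right) = \left(-4347 - 2387\right) \left(3 + 2\right) = \left(-6734\right) 5 = -33670$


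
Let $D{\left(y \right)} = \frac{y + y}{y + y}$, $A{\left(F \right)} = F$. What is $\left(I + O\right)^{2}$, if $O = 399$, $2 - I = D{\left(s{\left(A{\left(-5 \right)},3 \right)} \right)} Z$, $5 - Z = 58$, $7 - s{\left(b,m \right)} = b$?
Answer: $206116$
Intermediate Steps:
$s{\left(b,m \right)} = 7 - b$
$D{\left(y \right)} = 1$ ($D{\left(y \right)} = \frac{2 y}{2 y} = 2 y \frac{1}{2 y} = 1$)
$Z = -53$ ($Z = 5 - 58 = -53$)
$I = 55$ ($I = 2 - 1 \left(-53\right) = 2 - -53 = 2 + 53 = 55$)
$\left(I + O\right)^{2} = \left(55 + 399\right)^{2} = 454^{2} = 206116$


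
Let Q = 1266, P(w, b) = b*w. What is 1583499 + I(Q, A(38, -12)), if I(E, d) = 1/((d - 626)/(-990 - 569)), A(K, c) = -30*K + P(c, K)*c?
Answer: 5868445735/3706 ≈ 1.5835e+6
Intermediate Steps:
A(K, c) = -30*K + K*c**2 (A(K, c) = -30*K + (K*c)*c = -30*K + K*c**2)
I(E, d) = 1/(626/1559 - d/1559) (I(E, d) = 1/((-626 + d)/(-1559)) = 1/((-626 + d)*(-1/1559)) = 1/(626/1559 - d/1559))
1583499 + I(Q, A(38, -12)) = 1583499 - 1559/(-626 + 38*(-30 + (-12)**2)) = 1583499 - 1559/(-626 + 38*(-30 + 144)) = 1583499 - 1559/(-626 + 38*114) = 1583499 - 1559/(-626 + 4332) = 1583499 - 1559/3706 = 5868445735/3706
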